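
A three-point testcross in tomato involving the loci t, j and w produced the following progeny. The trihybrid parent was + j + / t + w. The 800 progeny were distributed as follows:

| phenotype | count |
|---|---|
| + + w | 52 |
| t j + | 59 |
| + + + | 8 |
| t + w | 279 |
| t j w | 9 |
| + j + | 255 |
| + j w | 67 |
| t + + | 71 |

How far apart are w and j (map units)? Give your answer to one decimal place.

19.4 map units

The two rarest classes, + + + and t j w, are the double crossovers. Comparing them with the parentals, only the j allele has switched, so j is the middle locus and the order is w – j – t.
Crossovers in the w–j interval produce the single-crossover classes + j w and t + + (67 + 71 = 138) plus the double crossovers (17).
RF(w–j) = (138 + 17) / 800 = 155/800 = 0.1938 → 19.4 map units.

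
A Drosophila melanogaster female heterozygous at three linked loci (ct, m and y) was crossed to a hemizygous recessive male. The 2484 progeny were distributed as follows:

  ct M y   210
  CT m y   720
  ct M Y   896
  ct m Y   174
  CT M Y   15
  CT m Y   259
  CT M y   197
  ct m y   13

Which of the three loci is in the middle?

The two most frequent reciprocal classes, ct M Y and CT m y, are the parental types, so the F1 was ct M Y / CT m y.
The two rarest classes, CT M Y and ct m y, are the double crossovers. Comparing them with the parentals, only the ct allele has switched, so ct is the middle locus and the order is m – ct – y.

ct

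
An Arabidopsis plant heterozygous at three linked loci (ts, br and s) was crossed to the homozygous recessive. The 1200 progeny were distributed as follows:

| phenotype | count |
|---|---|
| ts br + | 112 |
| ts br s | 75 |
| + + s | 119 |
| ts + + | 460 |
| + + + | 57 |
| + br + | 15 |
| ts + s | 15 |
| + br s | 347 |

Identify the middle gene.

The two most frequent reciprocal classes, ts + + and + br s, are the parental types, so the F1 was ts + + / + br s.
The two rarest classes, ts + s and + br +, are the double crossovers. Comparing them with the parentals, only the s allele has switched, so s is the middle locus and the order is ts – s – br.

s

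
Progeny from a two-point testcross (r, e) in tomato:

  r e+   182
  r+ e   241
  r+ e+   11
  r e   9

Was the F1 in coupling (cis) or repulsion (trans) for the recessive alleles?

The two most frequent classes are r+ e (241) and r e+ (182); these are the parental (non-recombinant) types.
So the F1 carried r+ e on one chromosome and r e+ on the other — the recessive alleles are on opposite chromosomes (trans / repulsion).

trans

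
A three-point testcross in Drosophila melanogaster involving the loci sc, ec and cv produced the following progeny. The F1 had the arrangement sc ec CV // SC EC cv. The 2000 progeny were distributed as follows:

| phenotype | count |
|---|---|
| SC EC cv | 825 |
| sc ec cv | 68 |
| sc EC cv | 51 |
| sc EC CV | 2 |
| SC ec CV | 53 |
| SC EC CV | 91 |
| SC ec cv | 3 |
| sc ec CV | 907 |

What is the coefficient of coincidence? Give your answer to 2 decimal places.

0.56

The two rarest classes, sc EC CV and SC ec cv, are the double crossovers. Comparing them with the parentals, only the ec allele has switched, so ec is the middle locus and the order is sc – ec – cv.
sc–ec: (104 + 5)/2000 = 0.0545; ec–cv: (159 + 5)/2000 = 0.0820.
Expected DCO frequency = 0.0545 × 0.0820 ≈ 0.00447; observed = 5/2000 ≈ 0.00250.
Coefficient of coincidence = 0.00250/0.00447 ≈ 0.56.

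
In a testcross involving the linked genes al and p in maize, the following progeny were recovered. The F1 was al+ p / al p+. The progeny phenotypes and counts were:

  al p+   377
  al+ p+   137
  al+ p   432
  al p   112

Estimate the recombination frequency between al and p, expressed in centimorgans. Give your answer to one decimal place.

23.5 centimorgans

The recombinant classes are al+ p+ and al p: 137 + 112 = 249.
Recombination frequency = 249/1058 = 0.2353 ≈ 23.5%, i.e. 23.5 centimorgans.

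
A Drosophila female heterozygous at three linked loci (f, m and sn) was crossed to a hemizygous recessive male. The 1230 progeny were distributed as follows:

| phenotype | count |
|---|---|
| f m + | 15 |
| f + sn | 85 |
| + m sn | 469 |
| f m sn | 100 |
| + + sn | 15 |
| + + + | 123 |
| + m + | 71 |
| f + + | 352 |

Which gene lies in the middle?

The two most frequent reciprocal classes, + m sn and f + +, are the parental types, so the F1 was + m sn / f + +.
The two rarest classes, + + sn and f m +, are the double crossovers. Comparing them with the parentals, only the m allele has switched, so m is the middle locus and the order is sn – m – f.

m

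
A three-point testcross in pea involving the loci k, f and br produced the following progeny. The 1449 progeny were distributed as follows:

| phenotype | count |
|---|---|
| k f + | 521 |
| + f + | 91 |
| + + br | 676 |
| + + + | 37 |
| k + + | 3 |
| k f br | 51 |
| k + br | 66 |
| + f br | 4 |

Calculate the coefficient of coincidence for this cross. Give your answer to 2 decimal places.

0.65

The two most frequent reciprocal classes, k f + and + + br, are the parental types, so the F1 was k f + / + + br.
The two rarest classes, k + + and + f br, are the double crossovers. Comparing them with the parentals, only the f allele has switched, so f is the middle locus and the order is br – f – k.
br–f: (88 + 7)/1449 = 0.0656; f–k: (157 + 7)/1449 = 0.1132.
Expected DCO frequency = 0.0656 × 0.1132 ≈ 0.00743; observed = 7/1449 ≈ 0.00483.
Coefficient of coincidence = 0.00483/0.00743 ≈ 0.65.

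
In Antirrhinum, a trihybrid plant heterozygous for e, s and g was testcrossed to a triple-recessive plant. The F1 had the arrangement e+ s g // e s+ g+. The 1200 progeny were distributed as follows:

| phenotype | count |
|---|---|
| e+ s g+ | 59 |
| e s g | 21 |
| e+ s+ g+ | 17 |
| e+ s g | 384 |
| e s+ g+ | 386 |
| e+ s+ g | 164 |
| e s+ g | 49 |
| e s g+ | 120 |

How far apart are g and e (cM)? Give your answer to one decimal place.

12.2 cM

The two rarest classes, e s g and e+ s+ g+, are the double crossovers. Comparing them with the parentals, only the e allele has switched, so e is the middle locus and the order is g – e – s.
Crossovers in the g–e interval produce the single-crossover classes e+ s g+ and e s+ g (59 + 49 = 108) plus the double crossovers (38).
RF(g–e) = (108 + 38) / 1200 = 146/1200 = 0.1217 → 12.2 cM.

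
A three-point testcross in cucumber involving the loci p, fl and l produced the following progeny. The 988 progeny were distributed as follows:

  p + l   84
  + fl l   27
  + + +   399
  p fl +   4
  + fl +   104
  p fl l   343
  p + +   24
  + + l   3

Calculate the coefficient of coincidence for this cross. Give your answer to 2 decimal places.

0.61

The two most frequent reciprocal classes, + + + and p fl l, are the parental types, so the F1 was + + + / p fl l.
The two rarest classes, + + l and p fl +, are the double crossovers. Comparing them with the parentals, only the l allele has switched, so l is the middle locus and the order is p – l – fl.
p–l: (51 + 7)/988 = 0.0587; l–fl: (188 + 7)/988 = 0.1974.
Expected DCO frequency = 0.0587 × 0.1974 ≈ 0.01159; observed = 7/988 ≈ 0.00709.
Coefficient of coincidence = 0.00709/0.01159 ≈ 0.61.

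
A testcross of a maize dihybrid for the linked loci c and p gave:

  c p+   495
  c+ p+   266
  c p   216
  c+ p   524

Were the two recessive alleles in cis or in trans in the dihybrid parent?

The two most frequent classes are c+ p (524) and c p+ (495); these are the parental (non-recombinant) types.
So the F1 carried c+ p on one chromosome and c p+ on the other — the recessive alleles are on opposite chromosomes (trans / repulsion).

trans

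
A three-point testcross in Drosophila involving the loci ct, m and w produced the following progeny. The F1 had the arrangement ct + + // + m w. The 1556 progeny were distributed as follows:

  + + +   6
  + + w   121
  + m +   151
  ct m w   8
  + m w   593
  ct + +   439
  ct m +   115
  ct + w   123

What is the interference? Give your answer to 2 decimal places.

The two rarest classes, + + + and ct m w, are the double crossovers. Comparing them with the parentals, only the ct allele has switched, so ct is the middle locus and the order is w – ct – m.
w–ct: (274 + 14)/1556 = 0.1851; ct–m: (236 + 14)/1556 = 0.1607.
Expected DCO frequency = 0.1851 × 0.1607 ≈ 0.02975; observed = 14/1556 ≈ 0.00900.
Coefficient of coincidence = 0.00900/0.02975 ≈ 0.30; interference = 1 − 0.30 = 0.70.

0.70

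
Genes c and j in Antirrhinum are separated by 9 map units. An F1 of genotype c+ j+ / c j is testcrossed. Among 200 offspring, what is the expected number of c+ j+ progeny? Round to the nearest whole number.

91

A map distance of 9 map units corresponds to a recombination frequency of 0.090.
The F1 is c+ j+ / c j, so c+ j+ is a parental gamete class with expected frequency (1 − r)/2 = 0.910/2 = 0.4550.
Expected number = 0.4550 × 200 = 91.00 ≈ 91.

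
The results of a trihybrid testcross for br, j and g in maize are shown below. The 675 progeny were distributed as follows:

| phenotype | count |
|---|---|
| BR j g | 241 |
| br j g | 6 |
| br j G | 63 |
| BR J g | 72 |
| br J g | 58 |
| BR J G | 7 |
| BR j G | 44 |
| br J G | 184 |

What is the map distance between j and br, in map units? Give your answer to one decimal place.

21.9 map units

The two most frequent reciprocal classes, br J G and BR j g, are the parental types, so the F1 was br J G / BR j g.
The two rarest classes, BR J G and br j g, are the double crossovers. Comparing them with the parentals, only the br allele has switched, so br is the middle locus and the order is j – br – g.
Crossovers in the j–br interval produce the single-crossover classes br j G and BR J g (63 + 72 = 135) plus the double crossovers (13).
RF(j–br) = (135 + 13) / 675 = 148/675 = 0.2193 → 21.9 map units.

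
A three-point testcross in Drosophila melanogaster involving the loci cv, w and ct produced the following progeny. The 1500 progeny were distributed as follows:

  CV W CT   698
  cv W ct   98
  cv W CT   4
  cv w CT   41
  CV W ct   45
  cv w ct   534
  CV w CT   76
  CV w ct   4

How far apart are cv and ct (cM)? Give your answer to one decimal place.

6.3 cM

The two most frequent reciprocal classes, CV W CT and cv w ct, are the parental types, so the F1 was CV W CT / cv w ct.
The two rarest classes, cv W CT and CV w ct, are the double crossovers. Comparing them with the parentals, only the cv allele has switched, so cv is the middle locus and the order is ct – cv – w.
Crossovers in the ct–cv interval produce the single-crossover classes CV W ct and cv w CT (45 + 41 = 86) plus the double crossovers (8).
RF(ct–cv) = (86 + 8) / 1500 = 94/1500 = 0.0627 → 6.3 cM.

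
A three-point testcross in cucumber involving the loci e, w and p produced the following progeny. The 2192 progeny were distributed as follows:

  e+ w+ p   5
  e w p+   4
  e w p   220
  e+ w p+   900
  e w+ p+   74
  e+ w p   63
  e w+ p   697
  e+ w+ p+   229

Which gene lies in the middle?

The two most frequent reciprocal classes, e+ w p+ and e w+ p, are the parental types, so the F1 was e+ w p+ / e w+ p.
The two rarest classes, e w p+ and e+ w+ p, are the double crossovers. Comparing them with the parentals, only the e allele has switched, so e is the middle locus and the order is p – e – w.

e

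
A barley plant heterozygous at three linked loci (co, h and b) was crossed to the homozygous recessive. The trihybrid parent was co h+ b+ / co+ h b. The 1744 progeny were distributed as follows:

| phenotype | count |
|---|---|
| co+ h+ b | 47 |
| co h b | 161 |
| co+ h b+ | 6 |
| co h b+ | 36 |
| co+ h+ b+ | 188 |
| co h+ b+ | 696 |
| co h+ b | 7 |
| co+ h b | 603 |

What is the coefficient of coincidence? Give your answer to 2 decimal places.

0.65

The two rarest classes, co h+ b and co+ h b+, are the double crossovers. Comparing them with the parentals, only the b allele has switched, so b is the middle locus and the order is co – b – h.
co–b: (349 + 13)/1744 = 0.2076; b–h: (83 + 13)/1744 = 0.0550.
Expected DCO frequency = 0.2076 × 0.0550 ≈ 0.01142; observed = 13/1744 ≈ 0.00745.
Coefficient of coincidence = 0.00745/0.01142 ≈ 0.65.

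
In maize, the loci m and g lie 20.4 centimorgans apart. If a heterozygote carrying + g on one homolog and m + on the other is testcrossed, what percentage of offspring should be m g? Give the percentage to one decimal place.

A map distance of 20.4 centimorgans corresponds to a recombination frequency of 0.204.
The F1 is + g / m +, so m g is a recombinant gamete class with expected frequency r/2 = 0.204/2 = 0.1020.
That is 0.1020 = 10.2% of the progeny.

10.2%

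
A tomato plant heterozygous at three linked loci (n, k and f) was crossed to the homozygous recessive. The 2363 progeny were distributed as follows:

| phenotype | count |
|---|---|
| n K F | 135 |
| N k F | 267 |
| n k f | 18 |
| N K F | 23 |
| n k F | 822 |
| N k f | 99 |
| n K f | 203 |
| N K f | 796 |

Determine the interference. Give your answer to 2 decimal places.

The two most frequent reciprocal classes, N K f and n k F, are the parental types, so the F1 was N K f / n k F.
The two rarest classes, N K F and n k f, are the double crossovers. Comparing them with the parentals, only the f allele has switched, so f is the middle locus and the order is n – f – k.
n–f: (470 + 41)/2363 = 0.2163; f–k: (234 + 41)/2363 = 0.1164.
Expected DCO frequency = 0.2163 × 0.1164 ≈ 0.02518; observed = 41/2363 ≈ 0.01735.
Coefficient of coincidence = 0.01735/0.02518 ≈ 0.69; interference = 1 − 0.69 = 0.31.

0.31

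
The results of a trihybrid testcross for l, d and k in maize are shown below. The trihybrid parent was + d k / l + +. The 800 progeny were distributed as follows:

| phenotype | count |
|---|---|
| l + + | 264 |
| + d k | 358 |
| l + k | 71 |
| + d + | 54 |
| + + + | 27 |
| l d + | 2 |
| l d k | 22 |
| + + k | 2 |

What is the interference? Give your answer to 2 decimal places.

0.53

The two rarest classes, + + k and l d +, are the double crossovers. Comparing them with the parentals, only the d allele has switched, so d is the middle locus and the order is l – d – k.
l–d: (49 + 4)/800 = 0.0663; d–k: (125 + 4)/800 = 0.1613.
Expected DCO frequency = 0.0663 × 0.1613 ≈ 0.01069; observed = 4/800 ≈ 0.00500.
Coefficient of coincidence = 0.00500/0.01069 ≈ 0.47; interference = 1 − 0.47 = 0.53.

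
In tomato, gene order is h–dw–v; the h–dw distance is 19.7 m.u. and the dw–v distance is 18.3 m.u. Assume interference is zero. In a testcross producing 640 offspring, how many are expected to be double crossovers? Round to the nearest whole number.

Map distances give recombination frequencies of 0.197 and 0.183 for the two intervals.
With no interference, expected double-crossover frequency = 0.197 × 0.183 = 0.03605.
Expected number = 0.03605 × 640 = 23.07 ≈ 23.

23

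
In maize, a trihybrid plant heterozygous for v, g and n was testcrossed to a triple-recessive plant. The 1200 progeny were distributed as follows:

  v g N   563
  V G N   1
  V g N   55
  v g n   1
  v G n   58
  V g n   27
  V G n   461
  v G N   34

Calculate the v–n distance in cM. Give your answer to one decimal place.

9.6 cM

The two most frequent reciprocal classes, v g N and V G n, are the parental types, so the F1 was v g N / V G n.
The two rarest classes, v g n and V G N, are the double crossovers. Comparing them with the parentals, only the n allele has switched, so n is the middle locus and the order is v – n – g.
Crossovers in the v–n interval produce the single-crossover classes V g N and v G n (55 + 58 = 113) plus the double crossovers (2).
RF(v–n) = (113 + 2) / 1200 = 115/1200 = 0.0958 → 9.6 cM.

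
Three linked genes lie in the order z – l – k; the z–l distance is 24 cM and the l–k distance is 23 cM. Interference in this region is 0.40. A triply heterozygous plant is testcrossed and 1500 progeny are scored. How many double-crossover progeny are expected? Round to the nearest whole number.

50

Map distances give recombination frequencies of 0.240 and 0.230 for the two intervals.
With interference 0.40 (so coincidence = 0.60), expected double-crossover frequency = 0.240 × 0.230 × 0.60 = 0.03312.
Expected number = 0.03312 × 1500 = 49.68 ≈ 50.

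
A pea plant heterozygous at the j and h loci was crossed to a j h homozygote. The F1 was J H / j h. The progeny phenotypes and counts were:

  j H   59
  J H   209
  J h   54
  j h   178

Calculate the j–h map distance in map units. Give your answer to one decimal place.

22.6 map units

The recombinant classes are J h and j H: 54 + 59 = 113.
Recombination frequency = 113/500 = 0.2260 ≈ 22.6%, i.e. 22.6 map units.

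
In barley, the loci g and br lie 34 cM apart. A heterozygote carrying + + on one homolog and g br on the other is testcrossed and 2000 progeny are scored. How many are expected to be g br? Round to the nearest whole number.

660

A map distance of 34 cM corresponds to a recombination frequency of 0.340.
The F1 is + + / g br, so g br is a parental gamete class with expected frequency (1 − r)/2 = 0.660/2 = 0.3300.
Expected number = 0.3300 × 2000 = 660.00 ≈ 660.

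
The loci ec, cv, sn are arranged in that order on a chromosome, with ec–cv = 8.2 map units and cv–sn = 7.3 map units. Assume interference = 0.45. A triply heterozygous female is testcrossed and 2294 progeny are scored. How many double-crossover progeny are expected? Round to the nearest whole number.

Map distances give recombination frequencies of 0.082 and 0.073 for the two intervals.
With interference 0.45 (so coincidence = 0.55), expected double-crossover frequency = 0.082 × 0.073 × 0.55 = 0.00329.
Expected number = 0.00329 × 2294 = 7.55 ≈ 8.

8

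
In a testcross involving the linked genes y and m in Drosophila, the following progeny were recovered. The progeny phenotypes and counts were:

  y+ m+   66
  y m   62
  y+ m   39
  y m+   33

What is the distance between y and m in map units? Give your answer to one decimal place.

The two most frequent classes, y+ m+ (66) and y m (62), are the parental types, so the F1 was y+ m+ / y m.
The recombinant classes are y+ m and y m+: 39 + 33 = 72.
Recombination frequency = 72/200 = 0.3600 ≈ 36.0%, i.e. 36.0 map units.

36.0 map units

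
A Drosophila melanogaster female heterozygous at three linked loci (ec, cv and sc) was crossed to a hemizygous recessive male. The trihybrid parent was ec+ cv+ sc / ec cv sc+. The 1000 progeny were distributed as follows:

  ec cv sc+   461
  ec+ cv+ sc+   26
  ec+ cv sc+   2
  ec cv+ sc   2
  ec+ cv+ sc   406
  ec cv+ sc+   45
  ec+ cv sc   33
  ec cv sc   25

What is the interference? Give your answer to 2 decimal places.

The two rarest classes, ec cv+ sc and ec+ cv sc+, are the double crossovers. Comparing them with the parentals, only the ec allele has switched, so ec is the middle locus and the order is sc – ec – cv.
sc–ec: (51 + 4)/1000 = 0.0550; ec–cv: (78 + 4)/1000 = 0.0820.
Expected DCO frequency = 0.0550 × 0.0820 ≈ 0.00451; observed = 4/1000 ≈ 0.00400.
Coefficient of coincidence = 0.00400/0.00451 ≈ 0.89; interference = 1 − 0.89 = 0.11.

0.11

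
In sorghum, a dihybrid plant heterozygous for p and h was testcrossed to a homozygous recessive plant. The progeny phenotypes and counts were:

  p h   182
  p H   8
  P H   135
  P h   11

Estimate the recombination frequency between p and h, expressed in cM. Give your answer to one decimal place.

5.7 cM

The two most frequent classes, P H (135) and p h (182), are the parental types, so the F1 was P H / p h.
The recombinant classes are P h and p H: 11 + 8 = 19.
Recombination frequency = 19/336 = 0.0565 ≈ 5.7%, i.e. 5.7 cM.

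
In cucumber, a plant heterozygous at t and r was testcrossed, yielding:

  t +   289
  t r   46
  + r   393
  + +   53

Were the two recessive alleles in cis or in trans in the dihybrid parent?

The two most frequent classes are + r (393) and t + (289); these are the parental (non-recombinant) types.
So the F1 carried + r on one chromosome and t + on the other — the recessive alleles are on opposite chromosomes (trans / repulsion).

trans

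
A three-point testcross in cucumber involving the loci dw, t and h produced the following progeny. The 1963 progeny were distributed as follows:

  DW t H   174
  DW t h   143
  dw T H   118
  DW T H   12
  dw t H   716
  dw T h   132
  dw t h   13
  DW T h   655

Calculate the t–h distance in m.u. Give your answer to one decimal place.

The two most frequent reciprocal classes, dw t H and DW T h, are the parental types, so the F1 was dw t H / DW T h.
The two rarest classes, dw t h and DW T H, are the double crossovers. Comparing them with the parentals, only the h allele has switched, so h is the middle locus and the order is t – h – dw.
Crossovers in the t–h interval produce the single-crossover classes dw T H and DW t h (118 + 143 = 261) plus the double crossovers (25).
RF(t–h) = (261 + 25) / 1963 = 286/1963 = 0.1457 → 14.6 m.u.

14.6 m.u.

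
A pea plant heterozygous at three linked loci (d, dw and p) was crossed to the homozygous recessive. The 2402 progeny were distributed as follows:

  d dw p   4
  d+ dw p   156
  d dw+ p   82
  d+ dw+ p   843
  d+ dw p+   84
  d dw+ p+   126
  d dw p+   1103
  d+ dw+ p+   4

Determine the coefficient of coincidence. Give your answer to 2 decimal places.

The two most frequent reciprocal classes, d dw p+ and d+ dw+ p, are the parental types, so the F1 was d dw p+ / d+ dw+ p.
The two rarest classes, d dw p and d+ dw+ p+, are the double crossovers. Comparing them with the parentals, only the p allele has switched, so p is the middle locus and the order is d – p – dw.
d–p: (166 + 8)/2402 = 0.0724; p–dw: (282 + 8)/2402 = 0.1207.
Expected DCO frequency = 0.0724 × 0.1207 ≈ 0.00874; observed = 8/2402 ≈ 0.00333.
Coefficient of coincidence = 0.00333/0.00874 ≈ 0.38.

0.38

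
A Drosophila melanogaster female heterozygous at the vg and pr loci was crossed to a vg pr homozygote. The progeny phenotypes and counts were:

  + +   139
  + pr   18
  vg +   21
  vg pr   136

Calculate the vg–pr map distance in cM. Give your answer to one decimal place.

12.4 cM

The two most frequent classes, + + (139) and vg pr (136), are the parental types, so the F1 was + + / vg pr.
The recombinant classes are + pr and vg +: 18 + 21 = 39.
Recombination frequency = 39/314 = 0.1242 ≈ 12.4%, i.e. 12.4 cM.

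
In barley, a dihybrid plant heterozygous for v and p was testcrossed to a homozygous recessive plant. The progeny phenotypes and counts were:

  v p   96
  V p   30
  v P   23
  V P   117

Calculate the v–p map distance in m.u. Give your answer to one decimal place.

19.9 m.u.

The two most frequent classes, V P (117) and v p (96), are the parental types, so the F1 was V P / v p.
The recombinant classes are V p and v P: 30 + 23 = 53.
Recombination frequency = 53/266 = 0.1992 ≈ 19.9%, i.e. 19.9 m.u.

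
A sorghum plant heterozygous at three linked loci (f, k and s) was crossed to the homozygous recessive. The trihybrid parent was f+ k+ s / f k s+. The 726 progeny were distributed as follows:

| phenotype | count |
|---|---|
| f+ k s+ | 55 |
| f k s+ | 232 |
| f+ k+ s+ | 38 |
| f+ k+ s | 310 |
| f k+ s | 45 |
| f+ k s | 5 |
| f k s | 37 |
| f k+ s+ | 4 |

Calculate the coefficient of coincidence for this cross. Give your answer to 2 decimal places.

The two rarest classes, f+ k s and f k+ s+, are the double crossovers. Comparing them with the parentals, only the k allele has switched, so k is the middle locus and the order is f – k – s.
f–k: (100 + 9)/726 = 0.1501; k–s: (75 + 9)/726 = 0.1157.
Expected DCO frequency = 0.1501 × 0.1157 ≈ 0.01737; observed = 9/726 ≈ 0.01240.
Coefficient of coincidence = 0.01240/0.01737 ≈ 0.71.

0.71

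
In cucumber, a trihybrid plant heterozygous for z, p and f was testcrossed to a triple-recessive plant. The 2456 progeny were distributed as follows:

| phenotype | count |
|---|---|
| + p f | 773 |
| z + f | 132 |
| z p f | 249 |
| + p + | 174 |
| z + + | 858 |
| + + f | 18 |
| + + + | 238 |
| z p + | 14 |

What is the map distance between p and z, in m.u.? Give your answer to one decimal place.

21.1 m.u.

The two most frequent reciprocal classes, + p f and z + +, are the parental types, so the F1 was + p f / z + +.
The two rarest classes, + + f and z p +, are the double crossovers. Comparing them with the parentals, only the p allele has switched, so p is the middle locus and the order is f – p – z.
Crossovers in the p–z interval produce the single-crossover classes z p f and + + + (249 + 238 = 487) plus the double crossovers (32).
RF(p–z) = (487 + 32) / 2456 = 519/2456 = 0.2113 → 21.1 m.u.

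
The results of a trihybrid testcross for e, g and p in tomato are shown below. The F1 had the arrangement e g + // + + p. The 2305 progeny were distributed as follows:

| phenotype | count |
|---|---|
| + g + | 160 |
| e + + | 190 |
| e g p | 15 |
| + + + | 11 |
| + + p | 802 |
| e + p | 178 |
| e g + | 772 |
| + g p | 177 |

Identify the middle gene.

p

The two rarest classes, e g p and + + +, are the double crossovers. Comparing them with the parentals, only the p allele has switched, so p is the middle locus and the order is g – p – e.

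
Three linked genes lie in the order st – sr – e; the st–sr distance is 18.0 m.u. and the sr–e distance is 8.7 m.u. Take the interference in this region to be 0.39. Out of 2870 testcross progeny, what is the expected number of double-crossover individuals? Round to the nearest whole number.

27

Map distances give recombination frequencies of 0.180 and 0.087 for the two intervals.
With interference 0.39 (so coincidence = 0.61), expected double-crossover frequency = 0.180 × 0.087 × 0.61 = 0.00955.
Expected number = 0.00955 × 2870 = 27.42 ≈ 27.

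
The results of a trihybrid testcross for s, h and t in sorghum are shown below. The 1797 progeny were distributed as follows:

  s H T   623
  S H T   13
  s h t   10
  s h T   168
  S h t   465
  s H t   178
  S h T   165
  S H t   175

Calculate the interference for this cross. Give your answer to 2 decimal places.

The two most frequent reciprocal classes, S h t and s H T, are the parental types, so the F1 was S h t / s H T.
The two rarest classes, s h t and S H T, are the double crossovers. Comparing them with the parentals, only the s allele has switched, so s is the middle locus and the order is t – s – h.
t–s: (343 + 23)/1797 = 0.2037; s–h: (343 + 23)/1797 = 0.2037.
Expected DCO frequency = 0.2037 × 0.2037 ≈ 0.04149; observed = 23/1797 ≈ 0.01280.
Coefficient of coincidence = 0.01280/0.04149 ≈ 0.31; interference = 1 − 0.31 = 0.69.

0.69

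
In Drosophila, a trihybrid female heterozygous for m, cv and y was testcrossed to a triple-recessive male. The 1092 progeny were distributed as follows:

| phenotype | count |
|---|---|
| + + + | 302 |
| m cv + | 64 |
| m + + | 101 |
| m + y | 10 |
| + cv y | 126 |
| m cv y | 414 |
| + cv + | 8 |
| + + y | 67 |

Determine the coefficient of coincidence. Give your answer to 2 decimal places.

The two most frequent reciprocal classes, m cv y and + + +, are the parental types, so the F1 was m cv y / + + +.
The two rarest classes, m + y and + cv +, are the double crossovers. Comparing them with the parentals, only the cv allele has switched, so cv is the middle locus and the order is m – cv – y.
m–cv: (227 + 18)/1092 = 0.2244; cv–y: (131 + 18)/1092 = 0.1364.
Expected DCO frequency = 0.2244 × 0.1364 ≈ 0.03061; observed = 18/1092 ≈ 0.01648.
Coefficient of coincidence = 0.01648/0.03061 ≈ 0.54.

0.54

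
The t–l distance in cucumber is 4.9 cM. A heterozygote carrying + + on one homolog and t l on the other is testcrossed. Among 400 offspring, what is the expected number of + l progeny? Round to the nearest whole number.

A map distance of 4.9 cM corresponds to a recombination frequency of 0.049.
The F1 is + + / t l, so + l is a recombinant gamete class with expected frequency r/2 = 0.049/2 = 0.0245.
Expected number = 0.0245 × 400 = 9.80 ≈ 10.

10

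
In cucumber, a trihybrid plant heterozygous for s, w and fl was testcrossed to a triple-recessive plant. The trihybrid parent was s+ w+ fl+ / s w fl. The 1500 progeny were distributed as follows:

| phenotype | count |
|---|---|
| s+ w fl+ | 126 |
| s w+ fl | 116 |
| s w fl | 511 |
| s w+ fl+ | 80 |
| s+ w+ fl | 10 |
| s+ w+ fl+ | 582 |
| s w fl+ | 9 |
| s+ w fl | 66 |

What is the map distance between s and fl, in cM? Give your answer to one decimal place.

The two rarest classes, s+ w+ fl and s w fl+, are the double crossovers. Comparing them with the parentals, only the fl allele has switched, so fl is the middle locus and the order is w – fl – s.
Crossovers in the fl–s interval produce the single-crossover classes s w+ fl+ and s+ w fl (80 + 66 = 146) plus the double crossovers (19).
RF(fl–s) = (146 + 19) / 1500 = 165/1500 = 0.1100 → 11.0 cM.

11.0 cM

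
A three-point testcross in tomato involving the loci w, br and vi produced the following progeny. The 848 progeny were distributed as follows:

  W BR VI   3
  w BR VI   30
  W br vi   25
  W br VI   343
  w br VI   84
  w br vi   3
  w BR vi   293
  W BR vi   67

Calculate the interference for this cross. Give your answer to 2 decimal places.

0.47

The two most frequent reciprocal classes, W br VI and w BR vi, are the parental types, so the F1 was W br VI / w BR vi.
The two rarest classes, W BR VI and w br vi, are the double crossovers. Comparing them with the parentals, only the br allele has switched, so br is the middle locus and the order is vi – br – w.
vi–br: (55 + 6)/848 = 0.0719; br–w: (151 + 6)/848 = 0.1851.
Expected DCO frequency = 0.0719 × 0.1851 ≈ 0.01331; observed = 6/848 ≈ 0.00708.
Coefficient of coincidence = 0.00708/0.01331 ≈ 0.53; interference = 1 − 0.53 = 0.47.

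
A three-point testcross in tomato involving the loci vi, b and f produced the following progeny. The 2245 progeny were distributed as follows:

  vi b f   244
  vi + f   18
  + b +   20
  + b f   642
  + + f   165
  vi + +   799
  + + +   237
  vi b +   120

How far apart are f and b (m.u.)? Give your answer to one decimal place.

The two most frequent reciprocal classes, vi + + and + b f, are the parental types, so the F1 was vi + + / + b f.
The two rarest classes, vi + f and + b +, are the double crossovers. Comparing them with the parentals, only the f allele has switched, so f is the middle locus and the order is vi – f – b.
Crossovers in the f–b interval produce the single-crossover classes vi b + and + + f (120 + 165 = 285) plus the double crossovers (38).
RF(f–b) = (285 + 38) / 2245 = 323/2245 = 0.1439 → 14.4 m.u.

14.4 m.u.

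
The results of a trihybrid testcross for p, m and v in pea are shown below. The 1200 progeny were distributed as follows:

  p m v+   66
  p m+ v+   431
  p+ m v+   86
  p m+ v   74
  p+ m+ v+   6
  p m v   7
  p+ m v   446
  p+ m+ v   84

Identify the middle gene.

The two most frequent reciprocal classes, p m+ v+ and p+ m v, are the parental types, so the F1 was p m+ v+ / p+ m v.
The two rarest classes, p+ m+ v+ and p m v, are the double crossovers. Comparing them with the parentals, only the p allele has switched, so p is the middle locus and the order is v – p – m.

p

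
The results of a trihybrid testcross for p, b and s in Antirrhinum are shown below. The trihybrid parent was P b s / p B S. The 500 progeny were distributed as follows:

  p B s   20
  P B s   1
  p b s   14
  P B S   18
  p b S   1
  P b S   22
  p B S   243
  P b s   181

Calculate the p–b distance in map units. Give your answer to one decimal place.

The two rarest classes, P B s and p b S, are the double crossovers. Comparing them with the parentals, only the b allele has switched, so b is the middle locus and the order is p – b – s.
Crossovers in the p–b interval produce the single-crossover classes p b s and P B S (14 + 18 = 32) plus the double crossovers (2).
RF(p–b) = (32 + 2) / 500 = 34/500 = 0.0680 → 6.8 map units.

6.8 map units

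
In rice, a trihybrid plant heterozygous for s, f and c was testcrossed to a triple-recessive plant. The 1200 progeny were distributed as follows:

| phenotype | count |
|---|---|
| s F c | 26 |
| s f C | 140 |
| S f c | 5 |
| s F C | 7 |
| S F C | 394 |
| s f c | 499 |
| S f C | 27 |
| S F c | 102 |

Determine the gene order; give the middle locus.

s

The two most frequent reciprocal classes, S F C and s f c, are the parental types, so the F1 was S F C / s f c.
The two rarest classes, s F C and S f c, are the double crossovers. Comparing them with the parentals, only the s allele has switched, so s is the middle locus and the order is c – s – f.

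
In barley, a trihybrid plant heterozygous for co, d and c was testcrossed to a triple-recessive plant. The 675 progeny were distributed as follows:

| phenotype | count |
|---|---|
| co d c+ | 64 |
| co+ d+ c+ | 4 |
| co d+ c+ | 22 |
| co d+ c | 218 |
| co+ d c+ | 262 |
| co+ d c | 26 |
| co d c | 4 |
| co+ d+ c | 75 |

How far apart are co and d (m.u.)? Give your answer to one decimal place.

The two most frequent reciprocal classes, co d+ c and co+ d c+, are the parental types, so the F1 was co d+ c / co+ d c+.
The two rarest classes, co d c and co+ d+ c+, are the double crossovers. Comparing them with the parentals, only the d allele has switched, so d is the middle locus and the order is c – d – co.
Crossovers in the d–co interval produce the single-crossover classes co+ d+ c and co d c+ (75 + 64 = 139) plus the double crossovers (8).
RF(d–co) = (139 + 8) / 675 = 147/675 = 0.2178 → 21.8 m.u.

21.8 m.u.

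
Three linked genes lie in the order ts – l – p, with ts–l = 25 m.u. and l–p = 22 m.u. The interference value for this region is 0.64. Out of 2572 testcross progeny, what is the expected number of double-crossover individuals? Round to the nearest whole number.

51

Map distances give recombination frequencies of 0.250 and 0.220 for the two intervals.
With interference 0.64 (so coincidence = 0.36), expected double-crossover frequency = 0.250 × 0.220 × 0.36 = 0.01980.
Expected number = 0.01980 × 2572 = 50.93 ≈ 51.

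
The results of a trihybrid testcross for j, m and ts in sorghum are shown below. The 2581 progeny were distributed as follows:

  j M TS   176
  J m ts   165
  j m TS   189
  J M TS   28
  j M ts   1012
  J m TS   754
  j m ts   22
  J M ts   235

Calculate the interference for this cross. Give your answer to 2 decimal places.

0.30

The two most frequent reciprocal classes, j M ts and J m TS, are the parental types, so the F1 was j M ts / J m TS.
The two rarest classes, j m ts and J M TS, are the double crossovers. Comparing them with the parentals, only the m allele has switched, so m is the middle locus and the order is j – m – ts.
j–m: (424 + 50)/2581 = 0.1836; m–ts: (341 + 50)/2581 = 0.1515.
Expected DCO frequency = 0.1836 × 0.1515 ≈ 0.02782; observed = 50/2581 ≈ 0.01937.
Coefficient of coincidence = 0.01937/0.02782 ≈ 0.70; interference = 1 − 0.70 = 0.30.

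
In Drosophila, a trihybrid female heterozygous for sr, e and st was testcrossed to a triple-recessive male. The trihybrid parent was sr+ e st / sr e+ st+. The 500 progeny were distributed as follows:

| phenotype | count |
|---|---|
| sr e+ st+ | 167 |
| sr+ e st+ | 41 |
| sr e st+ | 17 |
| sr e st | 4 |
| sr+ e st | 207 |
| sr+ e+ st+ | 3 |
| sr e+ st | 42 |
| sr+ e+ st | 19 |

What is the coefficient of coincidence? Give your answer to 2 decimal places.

The two rarest classes, sr e st and sr+ e+ st+, are the double crossovers. Comparing them with the parentals, only the sr allele has switched, so sr is the middle locus and the order is e – sr – st.
e–sr: (36 + 7)/500 = 0.0860; sr–st: (83 + 7)/500 = 0.1800.
Expected DCO frequency = 0.0860 × 0.1800 ≈ 0.01548; observed = 7/500 ≈ 0.01400.
Coefficient of coincidence = 0.01400/0.01548 ≈ 0.90.

0.90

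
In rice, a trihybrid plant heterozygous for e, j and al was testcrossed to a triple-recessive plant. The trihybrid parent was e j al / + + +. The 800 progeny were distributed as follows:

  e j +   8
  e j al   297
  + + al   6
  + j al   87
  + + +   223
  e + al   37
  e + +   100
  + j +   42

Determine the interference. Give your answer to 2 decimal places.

The two rarest classes, e j + and + + al, are the double crossovers. Comparing them with the parentals, only the al allele has switched, so al is the middle locus and the order is j – al – e.
j–al: (79 + 14)/800 = 0.1163; al–e: (187 + 14)/800 = 0.2512.
Expected DCO frequency = 0.1163 × 0.2512 ≈ 0.02921; observed = 14/800 ≈ 0.01750.
Coefficient of coincidence = 0.01750/0.02921 ≈ 0.60; interference = 1 − 0.60 = 0.40.

0.40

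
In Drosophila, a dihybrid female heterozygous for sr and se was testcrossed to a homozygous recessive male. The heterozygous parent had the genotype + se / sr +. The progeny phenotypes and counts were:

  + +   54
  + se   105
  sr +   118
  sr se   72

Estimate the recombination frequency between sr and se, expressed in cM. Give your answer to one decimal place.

36.1 cM

The recombinant classes are + + and sr se: 54 + 72 = 126.
Recombination frequency = 126/349 = 0.3610 ≈ 36.1%, i.e. 36.1 cM.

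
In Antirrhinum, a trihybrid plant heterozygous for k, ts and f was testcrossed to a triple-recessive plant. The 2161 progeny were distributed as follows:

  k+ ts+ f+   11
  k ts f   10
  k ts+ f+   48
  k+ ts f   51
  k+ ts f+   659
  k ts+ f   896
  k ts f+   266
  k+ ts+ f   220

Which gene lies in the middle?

The two most frequent reciprocal classes, k+ ts f+ and k ts+ f, are the parental types, so the F1 was k+ ts f+ / k ts+ f.
The two rarest classes, k+ ts+ f+ and k ts f, are the double crossovers. Comparing them with the parentals, only the ts allele has switched, so ts is the middle locus and the order is f – ts – k.

ts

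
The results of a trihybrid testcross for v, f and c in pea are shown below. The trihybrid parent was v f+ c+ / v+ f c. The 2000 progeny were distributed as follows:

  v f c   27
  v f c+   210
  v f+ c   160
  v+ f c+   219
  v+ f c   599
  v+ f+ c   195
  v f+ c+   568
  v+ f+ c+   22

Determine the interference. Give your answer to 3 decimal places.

0.496

The two rarest classes, v+ f+ c+ and v f c, are the double crossovers. Comparing them with the parentals, only the v allele has switched, so v is the middle locus and the order is c – v – f.
c–v: (379 + 49)/2000 = 0.2140; v–f: (405 + 49)/2000 = 0.2270.
Expected DCO frequency = 0.2140 × 0.2270 ≈ 0.04858; observed = 49/2000 ≈ 0.02450.
Coefficient of coincidence = 0.02450/0.04858 ≈ 0.504; interference = 1 − 0.504 = 0.496.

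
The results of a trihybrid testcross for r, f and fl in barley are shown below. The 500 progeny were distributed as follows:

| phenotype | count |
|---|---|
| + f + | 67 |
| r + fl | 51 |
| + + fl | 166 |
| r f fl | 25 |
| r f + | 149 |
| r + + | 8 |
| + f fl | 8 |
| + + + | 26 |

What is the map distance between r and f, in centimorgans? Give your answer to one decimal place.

26.8 centimorgans

The two most frequent reciprocal classes, r f + and + + fl, are the parental types, so the F1 was r f + / + + fl.
The two rarest classes, r + + and + f fl, are the double crossovers. Comparing them with the parentals, only the f allele has switched, so f is the middle locus and the order is r – f – fl.
Crossovers in the r–f interval produce the single-crossover classes + f + and r + fl (67 + 51 = 118) plus the double crossovers (16).
RF(r–f) = (118 + 16) / 500 = 134/500 = 0.2680 → 26.8 centimorgans.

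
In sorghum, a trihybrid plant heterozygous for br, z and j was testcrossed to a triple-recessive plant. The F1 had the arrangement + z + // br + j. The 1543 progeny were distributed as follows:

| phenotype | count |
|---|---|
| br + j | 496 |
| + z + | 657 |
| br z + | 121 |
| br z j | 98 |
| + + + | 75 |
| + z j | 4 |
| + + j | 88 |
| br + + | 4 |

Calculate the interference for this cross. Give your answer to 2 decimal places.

0.69

The two rarest classes, + z j and br + +, are the double crossovers. Comparing them with the parentals, only the j allele has switched, so j is the middle locus and the order is br – j – z.
br–j: (209 + 8)/1543 = 0.1406; j–z: (173 + 8)/1543 = 0.1173.
Expected DCO frequency = 0.1406 × 0.1173 ≈ 0.01649; observed = 8/1543 ≈ 0.00518.
Coefficient of coincidence = 0.00518/0.01649 ≈ 0.31; interference = 1 − 0.31 = 0.69.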